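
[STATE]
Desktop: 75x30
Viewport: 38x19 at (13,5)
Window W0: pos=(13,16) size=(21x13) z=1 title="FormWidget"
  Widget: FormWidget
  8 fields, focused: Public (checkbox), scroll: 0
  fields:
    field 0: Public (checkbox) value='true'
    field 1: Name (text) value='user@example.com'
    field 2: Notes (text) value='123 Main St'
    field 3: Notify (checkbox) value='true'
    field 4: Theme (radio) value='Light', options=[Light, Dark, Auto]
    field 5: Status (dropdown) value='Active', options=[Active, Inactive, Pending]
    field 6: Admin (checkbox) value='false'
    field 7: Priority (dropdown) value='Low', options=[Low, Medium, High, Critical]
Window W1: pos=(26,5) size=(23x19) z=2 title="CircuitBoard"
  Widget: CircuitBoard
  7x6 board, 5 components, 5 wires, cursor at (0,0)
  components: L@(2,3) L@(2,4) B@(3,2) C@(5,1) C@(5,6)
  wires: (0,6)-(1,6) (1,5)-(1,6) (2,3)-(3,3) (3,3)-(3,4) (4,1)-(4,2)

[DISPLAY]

             ┏━━━━━━━━━━━━━━━━━━━━━┓  
             ┃ CircuitBoard        ┃  
             ┠─────────────────────┨  
             ┃   0 1 2 3 4 5 6     ┃  
             ┃0  [.]               ┃  
             ┃                     ┃  
             ┃1                    ┃  
             ┃                     ┃  
             ┃2               L   L┃  
             ┃                │    ┃  
             ┃3           B   · ─ ·┃  
┏━━━━━━━━━━━━┃                     ┃  
┃ FormWidget ┃4       · ─ ·        ┃  
┠────────────┃                     ┃  
┃> Public:   ┃5       C            ┃  
┃  Name:     ┃Cursor: (0,0)        ┃  
┃  Notes:    ┃                     ┃  
┃  Notify:   ┃                     ┃  
┃  Theme:    ┗━━━━━━━━━━━━━━━━━━━━━┛  


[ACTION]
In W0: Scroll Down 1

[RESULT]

             ┏━━━━━━━━━━━━━━━━━━━━━┓  
             ┃ CircuitBoard        ┃  
             ┠─────────────────────┨  
             ┃   0 1 2 3 4 5 6     ┃  
             ┃0  [.]               ┃  
             ┃                     ┃  
             ┃1                    ┃  
             ┃                     ┃  
             ┃2               L   L┃  
             ┃                │    ┃  
             ┃3           B   · ─ ·┃  
┏━━━━━━━━━━━━┃                     ┃  
┃ FormWidget ┃4       · ─ ·        ┃  
┠────────────┃                     ┃  
┃  Name:     ┃5       C            ┃  
┃  Notes:    ┃Cursor: (0,0)        ┃  
┃  Notify:   ┃                     ┃  
┃  Theme:    ┃                     ┃  
┃  Status:   ┗━━━━━━━━━━━━━━━━━━━━━┛  


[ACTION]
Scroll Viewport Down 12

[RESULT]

             ┃1                    ┃  
             ┃                     ┃  
             ┃2               L   L┃  
             ┃                │    ┃  
             ┃3           B   · ─ ·┃  
┏━━━━━━━━━━━━┃                     ┃  
┃ FormWidget ┃4       · ─ ·        ┃  
┠────────────┃                     ┃  
┃  Name:     ┃5       C            ┃  
┃  Notes:    ┃Cursor: (0,0)        ┃  
┃  Notify:   ┃                     ┃  
┃  Theme:    ┃                     ┃  
┃  Status:   ┗━━━━━━━━━━━━━━━━━━━━━┛  
┃  Admin:      [ ]  ┃                 
┃  Priority:   [Lo▼]┃                 
┃                   ┃                 
┃                   ┃                 
┗━━━━━━━━━━━━━━━━━━━┛                 
                                      


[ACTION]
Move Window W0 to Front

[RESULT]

             ┃1                    ┃  
             ┃                     ┃  
             ┃2               L   L┃  
             ┃                │    ┃  
             ┃3           B   · ─ ·┃  
┏━━━━━━━━━━━━━━━━━━━┓              ┃  
┃ FormWidget        ┃ · ─ ·        ┃  
┠───────────────────┨              ┃  
┃  Name:       [use]┃ C            ┃  
┃  Notes:      [123]┃ (0,0)        ┃  
┃  Notify:     [x]  ┃              ┃  
┃  Theme:      (●) L┃              ┃  
┃  Status:     [Ac▼]┃━━━━━━━━━━━━━━┛  
┃  Admin:      [ ]  ┃                 
┃  Priority:   [Lo▼]┃                 
┃                   ┃                 
┃                   ┃                 
┗━━━━━━━━━━━━━━━━━━━┛                 
                                      


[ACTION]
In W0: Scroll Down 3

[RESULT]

             ┃1                    ┃  
             ┃                     ┃  
             ┃2               L   L┃  
             ┃                │    ┃  
             ┃3           B   · ─ ·┃  
┏━━━━━━━━━━━━━━━━━━━┓              ┃  
┃ FormWidget        ┃ · ─ ·        ┃  
┠───────────────────┨              ┃  
┃  Theme:      (●) L┃ C            ┃  
┃  Status:     [Ac▼]┃ (0,0)        ┃  
┃  Admin:      [ ]  ┃              ┃  
┃  Priority:   [Lo▼]┃              ┃  
┃                   ┃━━━━━━━━━━━━━━┛  
┃                   ┃                 
┃                   ┃                 
┃                   ┃                 
┃                   ┃                 
┗━━━━━━━━━━━━━━━━━━━┛                 
                                      


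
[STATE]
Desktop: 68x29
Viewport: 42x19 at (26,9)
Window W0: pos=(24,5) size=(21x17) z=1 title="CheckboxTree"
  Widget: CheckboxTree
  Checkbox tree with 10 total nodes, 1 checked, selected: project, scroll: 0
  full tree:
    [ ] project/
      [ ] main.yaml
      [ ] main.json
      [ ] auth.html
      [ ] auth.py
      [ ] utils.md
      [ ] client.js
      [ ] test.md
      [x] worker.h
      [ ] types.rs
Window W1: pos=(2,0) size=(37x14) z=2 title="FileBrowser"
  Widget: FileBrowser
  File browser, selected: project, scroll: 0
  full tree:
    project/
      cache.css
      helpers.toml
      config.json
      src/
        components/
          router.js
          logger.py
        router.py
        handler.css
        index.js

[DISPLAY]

            ┃ml   ┃                       
            ┃on   ┃                       
            ┃ml   ┃                       
            ┃     ┃                       
━━━━━━━━━━━━┛d    ┃                       
  [ ] client.js   ┃                       
  [ ] test.md     ┃                       
  [x] worker.h    ┃                       
  [ ] types.rs    ┃                       
                  ┃                       
                  ┃                       
                  ┃                       
━━━━━━━━━━━━━━━━━━┛                       
                                          
                                          
                                          
                                          
                                          
                                          


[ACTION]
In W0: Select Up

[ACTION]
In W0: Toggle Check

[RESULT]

            ┃ml   ┃                       
            ┃on   ┃                       
            ┃ml   ┃                       
            ┃     ┃                       
━━━━━━━━━━━━┛d    ┃                       
  [x] client.js   ┃                       
  [x] test.md     ┃                       
  [x] worker.h    ┃                       
  [x] types.rs    ┃                       
                  ┃                       
                  ┃                       
                  ┃                       
━━━━━━━━━━━━━━━━━━┛                       
                                          
                                          
                                          
                                          
                                          
                                          


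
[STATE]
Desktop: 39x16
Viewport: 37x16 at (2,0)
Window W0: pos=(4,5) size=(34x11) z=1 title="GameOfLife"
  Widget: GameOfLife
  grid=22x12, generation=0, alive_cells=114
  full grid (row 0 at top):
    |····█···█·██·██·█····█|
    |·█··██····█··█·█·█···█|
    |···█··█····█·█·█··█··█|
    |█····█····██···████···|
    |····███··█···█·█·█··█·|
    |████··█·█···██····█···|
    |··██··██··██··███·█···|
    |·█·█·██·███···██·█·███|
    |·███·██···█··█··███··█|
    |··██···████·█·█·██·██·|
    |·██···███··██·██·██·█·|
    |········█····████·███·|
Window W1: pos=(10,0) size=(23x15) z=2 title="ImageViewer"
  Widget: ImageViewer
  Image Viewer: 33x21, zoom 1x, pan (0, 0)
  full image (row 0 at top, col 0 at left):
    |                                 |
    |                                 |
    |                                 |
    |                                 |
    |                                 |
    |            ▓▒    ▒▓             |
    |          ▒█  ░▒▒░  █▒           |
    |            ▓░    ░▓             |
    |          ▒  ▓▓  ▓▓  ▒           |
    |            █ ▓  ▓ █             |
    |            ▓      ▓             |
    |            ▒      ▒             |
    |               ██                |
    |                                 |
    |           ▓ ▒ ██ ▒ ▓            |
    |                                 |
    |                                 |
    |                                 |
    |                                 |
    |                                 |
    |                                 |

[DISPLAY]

        ┏━━━━━━━━━━━━━━━━━━━━━┓      
        ┃ ImageViewer         ┃      
        ┠─────────────────────┨      
        ┃                     ┃      
        ┃                     ┃      
  ┏━━━━━┃                     ┃━━━━┓ 
  ┃ Game┃                     ┃    ┃ 
  ┠─────┃                     ┃────┨ 
  ┃Gen: ┃            ▓▒    ▒▓ ┃    ┃ 
  ┃█····┃          ▒█  ░▒▒░  █┃    ┃ 
  ┃····█┃            ▓░    ░▓ ┃    ┃ 
  ┃████·┃          ▒  ▓▓  ▓▓  ┃    ┃ 
  ┃··██·┃            █ ▓  ▓ █ ┃    ┃ 
  ┃·█·█·┃            ▓      ▓ ┃    ┃ 
  ┃·███·┗━━━━━━━━━━━━━━━━━━━━━┛    ┃ 
  ┗━━━━━━━━━━━━━━━━━━━━━━━━━━━━━━━━┛ 


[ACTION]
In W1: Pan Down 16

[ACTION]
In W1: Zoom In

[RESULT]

        ┏━━━━━━━━━━━━━━━━━━━━━┓      
        ┃ ImageViewer         ┃      
        ┠─────────────────────┨      
        ┃                    ▒┃      
        ┃                    ▒┃      
  ┏━━━━━┃                     ┃━━━━┓ 
  ┃ Game┃                     ┃    ┃ 
  ┠─────┃                     ┃────┨ 
  ┃Gen: ┃                     ┃    ┃ 
  ┃█····┃                     ┃    ┃ 
  ┃····█┃                     ┃    ┃ 
  ┃████·┃                     ┃    ┃ 
  ┃··██·┃                     ┃    ┃ 
  ┃·█·█·┃                     ┃    ┃ 
  ┃·███·┗━━━━━━━━━━━━━━━━━━━━━┛    ┃ 
  ┗━━━━━━━━━━━━━━━━━━━━━━━━━━━━━━━━┛ 


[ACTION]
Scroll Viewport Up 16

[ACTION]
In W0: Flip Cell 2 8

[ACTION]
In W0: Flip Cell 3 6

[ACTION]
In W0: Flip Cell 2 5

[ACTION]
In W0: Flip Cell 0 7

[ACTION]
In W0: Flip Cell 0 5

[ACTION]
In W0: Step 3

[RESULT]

        ┏━━━━━━━━━━━━━━━━━━━━━┓      
        ┃ ImageViewer         ┃      
        ┠─────────────────────┨      
        ┃                    ▒┃      
        ┃                    ▒┃      
  ┏━━━━━┃                     ┃━━━━┓ 
  ┃ Game┃                     ┃    ┃ 
  ┠─────┃                     ┃────┨ 
  ┃Gen: ┃                     ┃    ┃ 
  ┃···█·┃                     ┃    ┃ 
  ┃█···█┃                     ┃    ┃ 
  ┃···█·┃                     ┃    ┃ 
  ┃·····┃                     ┃    ┃ 
  ┃██···┃                     ┃    ┃ 
  ┃████·┗━━━━━━━━━━━━━━━━━━━━━┛    ┃ 
  ┗━━━━━━━━━━━━━━━━━━━━━━━━━━━━━━━━┛ 


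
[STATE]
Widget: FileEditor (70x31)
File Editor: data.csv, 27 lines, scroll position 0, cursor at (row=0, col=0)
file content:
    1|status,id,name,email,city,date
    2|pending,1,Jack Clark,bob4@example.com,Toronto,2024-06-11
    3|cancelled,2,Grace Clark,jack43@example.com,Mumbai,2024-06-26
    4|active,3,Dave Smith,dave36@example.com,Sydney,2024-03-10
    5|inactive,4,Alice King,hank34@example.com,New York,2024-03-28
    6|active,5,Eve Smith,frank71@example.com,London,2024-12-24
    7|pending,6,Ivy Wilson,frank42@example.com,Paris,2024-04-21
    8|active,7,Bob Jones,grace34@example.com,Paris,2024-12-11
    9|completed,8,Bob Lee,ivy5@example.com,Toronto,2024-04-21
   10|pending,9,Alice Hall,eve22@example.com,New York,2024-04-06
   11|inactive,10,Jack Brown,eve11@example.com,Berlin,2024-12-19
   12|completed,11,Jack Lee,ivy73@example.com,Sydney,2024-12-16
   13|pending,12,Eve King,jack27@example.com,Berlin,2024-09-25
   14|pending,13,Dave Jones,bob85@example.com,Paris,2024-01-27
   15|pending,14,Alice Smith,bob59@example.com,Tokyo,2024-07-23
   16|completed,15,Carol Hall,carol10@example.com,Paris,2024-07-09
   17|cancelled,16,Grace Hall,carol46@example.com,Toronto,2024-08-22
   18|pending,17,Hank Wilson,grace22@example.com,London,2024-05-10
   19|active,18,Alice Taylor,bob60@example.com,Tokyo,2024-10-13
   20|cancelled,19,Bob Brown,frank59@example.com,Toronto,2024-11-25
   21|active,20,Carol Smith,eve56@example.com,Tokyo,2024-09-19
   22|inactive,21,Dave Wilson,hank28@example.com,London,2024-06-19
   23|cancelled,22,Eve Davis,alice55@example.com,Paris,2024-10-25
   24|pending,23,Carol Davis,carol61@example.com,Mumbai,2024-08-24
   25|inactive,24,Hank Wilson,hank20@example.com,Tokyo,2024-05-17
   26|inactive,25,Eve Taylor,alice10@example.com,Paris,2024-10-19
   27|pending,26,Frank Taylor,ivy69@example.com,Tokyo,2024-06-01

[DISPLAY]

█tatus,id,name,email,city,date                                       ▲
pending,1,Jack Clark,bob4@example.com,Toronto,2024-06-11             █
cancelled,2,Grace Clark,jack43@example.com,Mumbai,2024-06-26         ░
active,3,Dave Smith,dave36@example.com,Sydney,2024-03-10             ░
inactive,4,Alice King,hank34@example.com,New York,2024-03-28         ░
active,5,Eve Smith,frank71@example.com,London,2024-12-24             ░
pending,6,Ivy Wilson,frank42@example.com,Paris,2024-04-21            ░
active,7,Bob Jones,grace34@example.com,Paris,2024-12-11              ░
completed,8,Bob Lee,ivy5@example.com,Toronto,2024-04-21              ░
pending,9,Alice Hall,eve22@example.com,New York,2024-04-06           ░
inactive,10,Jack Brown,eve11@example.com,Berlin,2024-12-19           ░
completed,11,Jack Lee,ivy73@example.com,Sydney,2024-12-16            ░
pending,12,Eve King,jack27@example.com,Berlin,2024-09-25             ░
pending,13,Dave Jones,bob85@example.com,Paris,2024-01-27             ░
pending,14,Alice Smith,bob59@example.com,Tokyo,2024-07-23            ░
completed,15,Carol Hall,carol10@example.com,Paris,2024-07-09         ░
cancelled,16,Grace Hall,carol46@example.com,Toronto,2024-08-22       ░
pending,17,Hank Wilson,grace22@example.com,London,2024-05-10         ░
active,18,Alice Taylor,bob60@example.com,Tokyo,2024-10-13            ░
cancelled,19,Bob Brown,frank59@example.com,Toronto,2024-11-25        ░
active,20,Carol Smith,eve56@example.com,Tokyo,2024-09-19             ░
inactive,21,Dave Wilson,hank28@example.com,London,2024-06-19         ░
cancelled,22,Eve Davis,alice55@example.com,Paris,2024-10-25          ░
pending,23,Carol Davis,carol61@example.com,Mumbai,2024-08-24         ░
inactive,24,Hank Wilson,hank20@example.com,Tokyo,2024-05-17          ░
inactive,25,Eve Taylor,alice10@example.com,Paris,2024-10-19          ░
pending,26,Frank Taylor,ivy69@example.com,Tokyo,2024-06-01           ░
                                                                     ░
                                                                     ░
                                                                     ░
                                                                     ▼


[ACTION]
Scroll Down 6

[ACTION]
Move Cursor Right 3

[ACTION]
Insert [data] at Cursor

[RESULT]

stadata█us,id,name,email,city,date                                   ▲
pending,1,Jack Clark,bob4@example.com,Toronto,2024-06-11             █
cancelled,2,Grace Clark,jack43@example.com,Mumbai,2024-06-26         ░
active,3,Dave Smith,dave36@example.com,Sydney,2024-03-10             ░
inactive,4,Alice King,hank34@example.com,New York,2024-03-28         ░
active,5,Eve Smith,frank71@example.com,London,2024-12-24             ░
pending,6,Ivy Wilson,frank42@example.com,Paris,2024-04-21            ░
active,7,Bob Jones,grace34@example.com,Paris,2024-12-11              ░
completed,8,Bob Lee,ivy5@example.com,Toronto,2024-04-21              ░
pending,9,Alice Hall,eve22@example.com,New York,2024-04-06           ░
inactive,10,Jack Brown,eve11@example.com,Berlin,2024-12-19           ░
completed,11,Jack Lee,ivy73@example.com,Sydney,2024-12-16            ░
pending,12,Eve King,jack27@example.com,Berlin,2024-09-25             ░
pending,13,Dave Jones,bob85@example.com,Paris,2024-01-27             ░
pending,14,Alice Smith,bob59@example.com,Tokyo,2024-07-23            ░
completed,15,Carol Hall,carol10@example.com,Paris,2024-07-09         ░
cancelled,16,Grace Hall,carol46@example.com,Toronto,2024-08-22       ░
pending,17,Hank Wilson,grace22@example.com,London,2024-05-10         ░
active,18,Alice Taylor,bob60@example.com,Tokyo,2024-10-13            ░
cancelled,19,Bob Brown,frank59@example.com,Toronto,2024-11-25        ░
active,20,Carol Smith,eve56@example.com,Tokyo,2024-09-19             ░
inactive,21,Dave Wilson,hank28@example.com,London,2024-06-19         ░
cancelled,22,Eve Davis,alice55@example.com,Paris,2024-10-25          ░
pending,23,Carol Davis,carol61@example.com,Mumbai,2024-08-24         ░
inactive,24,Hank Wilson,hank20@example.com,Tokyo,2024-05-17          ░
inactive,25,Eve Taylor,alice10@example.com,Paris,2024-10-19          ░
pending,26,Frank Taylor,ivy69@example.com,Tokyo,2024-06-01           ░
                                                                     ░
                                                                     ░
                                                                     ░
                                                                     ▼


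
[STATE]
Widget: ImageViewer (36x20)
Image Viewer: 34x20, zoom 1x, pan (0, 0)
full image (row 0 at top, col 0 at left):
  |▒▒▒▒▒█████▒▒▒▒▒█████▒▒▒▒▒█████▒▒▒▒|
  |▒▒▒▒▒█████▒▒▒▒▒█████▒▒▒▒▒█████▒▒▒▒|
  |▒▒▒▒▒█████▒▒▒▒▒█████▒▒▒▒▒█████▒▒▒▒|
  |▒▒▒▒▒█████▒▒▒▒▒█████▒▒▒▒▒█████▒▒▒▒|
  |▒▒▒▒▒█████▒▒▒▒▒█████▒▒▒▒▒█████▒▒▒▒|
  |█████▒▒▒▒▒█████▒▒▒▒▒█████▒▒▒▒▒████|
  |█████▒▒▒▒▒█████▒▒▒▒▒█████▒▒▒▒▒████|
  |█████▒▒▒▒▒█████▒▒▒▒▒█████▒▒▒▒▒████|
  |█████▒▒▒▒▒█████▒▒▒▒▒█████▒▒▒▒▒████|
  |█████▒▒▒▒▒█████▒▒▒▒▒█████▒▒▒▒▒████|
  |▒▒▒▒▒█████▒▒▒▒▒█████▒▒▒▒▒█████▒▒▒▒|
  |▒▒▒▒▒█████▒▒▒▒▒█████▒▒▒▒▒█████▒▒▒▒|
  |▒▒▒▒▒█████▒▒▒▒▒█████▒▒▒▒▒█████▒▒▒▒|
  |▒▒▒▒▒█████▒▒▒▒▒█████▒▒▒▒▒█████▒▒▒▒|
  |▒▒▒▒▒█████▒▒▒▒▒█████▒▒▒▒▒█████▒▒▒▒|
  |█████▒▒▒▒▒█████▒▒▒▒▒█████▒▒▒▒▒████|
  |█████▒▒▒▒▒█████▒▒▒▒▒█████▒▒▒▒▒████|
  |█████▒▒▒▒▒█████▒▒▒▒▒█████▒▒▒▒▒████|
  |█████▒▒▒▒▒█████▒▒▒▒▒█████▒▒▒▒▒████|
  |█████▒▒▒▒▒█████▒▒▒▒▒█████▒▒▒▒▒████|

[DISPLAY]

▒▒▒▒▒█████▒▒▒▒▒█████▒▒▒▒▒█████▒▒▒▒  
▒▒▒▒▒█████▒▒▒▒▒█████▒▒▒▒▒█████▒▒▒▒  
▒▒▒▒▒█████▒▒▒▒▒█████▒▒▒▒▒█████▒▒▒▒  
▒▒▒▒▒█████▒▒▒▒▒█████▒▒▒▒▒█████▒▒▒▒  
▒▒▒▒▒█████▒▒▒▒▒█████▒▒▒▒▒█████▒▒▒▒  
█████▒▒▒▒▒█████▒▒▒▒▒█████▒▒▒▒▒████  
█████▒▒▒▒▒█████▒▒▒▒▒█████▒▒▒▒▒████  
█████▒▒▒▒▒█████▒▒▒▒▒█████▒▒▒▒▒████  
█████▒▒▒▒▒█████▒▒▒▒▒█████▒▒▒▒▒████  
█████▒▒▒▒▒█████▒▒▒▒▒█████▒▒▒▒▒████  
▒▒▒▒▒█████▒▒▒▒▒█████▒▒▒▒▒█████▒▒▒▒  
▒▒▒▒▒█████▒▒▒▒▒█████▒▒▒▒▒█████▒▒▒▒  
▒▒▒▒▒█████▒▒▒▒▒█████▒▒▒▒▒█████▒▒▒▒  
▒▒▒▒▒█████▒▒▒▒▒█████▒▒▒▒▒█████▒▒▒▒  
▒▒▒▒▒█████▒▒▒▒▒█████▒▒▒▒▒█████▒▒▒▒  
█████▒▒▒▒▒█████▒▒▒▒▒█████▒▒▒▒▒████  
█████▒▒▒▒▒█████▒▒▒▒▒█████▒▒▒▒▒████  
█████▒▒▒▒▒█████▒▒▒▒▒█████▒▒▒▒▒████  
█████▒▒▒▒▒█████▒▒▒▒▒█████▒▒▒▒▒████  
█████▒▒▒▒▒█████▒▒▒▒▒█████▒▒▒▒▒████  


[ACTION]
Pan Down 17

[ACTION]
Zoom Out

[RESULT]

█████▒▒▒▒▒█████▒▒▒▒▒█████▒▒▒▒▒████  
█████▒▒▒▒▒█████▒▒▒▒▒█████▒▒▒▒▒████  
█████▒▒▒▒▒█████▒▒▒▒▒█████▒▒▒▒▒████  
                                    
                                    
                                    
                                    
                                    
                                    
                                    
                                    
                                    
                                    
                                    
                                    
                                    
                                    
                                    
                                    
                                    


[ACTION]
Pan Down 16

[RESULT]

                                    
                                    
                                    
                                    
                                    
                                    
                                    
                                    
                                    
                                    
                                    
                                    
                                    
                                    
                                    
                                    
                                    
                                    
                                    
                                    


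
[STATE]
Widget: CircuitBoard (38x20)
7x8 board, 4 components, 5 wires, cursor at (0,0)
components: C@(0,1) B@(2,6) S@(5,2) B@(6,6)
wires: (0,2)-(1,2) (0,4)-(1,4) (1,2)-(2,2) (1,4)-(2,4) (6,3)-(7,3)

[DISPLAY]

   0 1 2 3 4 5 6                      
0  [.]  C   ·       ·                 
            │       │                 
1           ·       ·                 
            │       │                 
2           ·       ·       B         
                                      
3                                     
                                      
4                                     
                                      
5           S                         
                                      
6               ·           B         
                │                     
7               ·                     
Cursor: (0,0)                         
                                      
                                      
                                      


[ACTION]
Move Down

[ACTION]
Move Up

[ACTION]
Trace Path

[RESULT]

   0 1 2 3 4 5 6                      
0  [.]  C   ·       ·                 
            │       │                 
1           ·       ·                 
            │       │                 
2           ·       ·       B         
                                      
3                                     
                                      
4                                     
                                      
5           S                         
                                      
6               ·           B         
                │                     
7               ·                     
Cursor: (0,0)  Trace: No connections  
                                      
                                      
                                      


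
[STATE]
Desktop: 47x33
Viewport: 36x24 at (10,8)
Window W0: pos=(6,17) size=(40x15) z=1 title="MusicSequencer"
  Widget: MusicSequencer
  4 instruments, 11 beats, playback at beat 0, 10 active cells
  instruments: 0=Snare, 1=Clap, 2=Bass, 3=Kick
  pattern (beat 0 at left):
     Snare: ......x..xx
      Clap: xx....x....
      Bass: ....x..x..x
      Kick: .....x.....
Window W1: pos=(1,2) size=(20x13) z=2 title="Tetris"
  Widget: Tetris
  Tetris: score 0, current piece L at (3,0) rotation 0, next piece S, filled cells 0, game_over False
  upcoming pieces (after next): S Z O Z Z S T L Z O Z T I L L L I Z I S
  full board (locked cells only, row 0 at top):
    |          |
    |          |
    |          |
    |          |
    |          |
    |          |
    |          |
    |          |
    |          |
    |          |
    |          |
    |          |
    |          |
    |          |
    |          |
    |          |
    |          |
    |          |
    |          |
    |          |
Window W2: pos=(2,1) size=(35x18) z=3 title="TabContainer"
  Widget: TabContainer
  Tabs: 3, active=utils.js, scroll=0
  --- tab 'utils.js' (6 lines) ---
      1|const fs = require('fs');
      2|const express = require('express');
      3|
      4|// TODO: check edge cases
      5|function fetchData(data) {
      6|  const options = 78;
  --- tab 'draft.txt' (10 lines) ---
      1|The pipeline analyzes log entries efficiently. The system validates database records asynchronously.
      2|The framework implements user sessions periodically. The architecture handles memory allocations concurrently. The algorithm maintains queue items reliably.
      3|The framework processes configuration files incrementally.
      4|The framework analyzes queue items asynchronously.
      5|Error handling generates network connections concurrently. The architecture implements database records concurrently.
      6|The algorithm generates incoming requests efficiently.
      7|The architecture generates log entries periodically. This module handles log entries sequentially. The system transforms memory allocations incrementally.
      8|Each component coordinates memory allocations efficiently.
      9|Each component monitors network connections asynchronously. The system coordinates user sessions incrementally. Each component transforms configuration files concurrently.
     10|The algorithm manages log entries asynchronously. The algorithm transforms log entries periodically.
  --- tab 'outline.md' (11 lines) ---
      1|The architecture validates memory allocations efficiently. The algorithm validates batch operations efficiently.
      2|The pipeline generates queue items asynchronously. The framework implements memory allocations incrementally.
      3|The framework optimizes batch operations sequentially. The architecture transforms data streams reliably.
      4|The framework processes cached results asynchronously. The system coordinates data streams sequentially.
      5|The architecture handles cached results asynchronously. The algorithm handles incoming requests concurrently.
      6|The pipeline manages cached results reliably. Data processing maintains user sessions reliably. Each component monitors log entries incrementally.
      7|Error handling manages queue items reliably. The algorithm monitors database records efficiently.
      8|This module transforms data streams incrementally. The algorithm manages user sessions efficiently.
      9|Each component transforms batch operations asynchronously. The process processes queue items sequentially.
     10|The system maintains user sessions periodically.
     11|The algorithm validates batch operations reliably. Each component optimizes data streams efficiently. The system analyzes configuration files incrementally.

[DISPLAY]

                          ┃         
: check edge cases        ┃         
n fetchData(data) {       ┃         
 options = 78;            ┃         
                          ┃         
                          ┃         
                          ┃         
                          ┃         
                          ┃         
                          ┃━━━━━━━━┓
━━━━━━━━━━━━━━━━━━━━━━━━━━┛        ┃
───────────────────────────────────┨
   ▼1234567890                     ┃
are······█··██                     ┃
lap██····█····                     ┃
ass····█··█··█                     ┃
ick·····█·····                     ┃
                                   ┃
                                   ┃
                                   ┃
                                   ┃
                                   ┃
                                   ┃
━━━━━━━━━━━━━━━━━━━━━━━━━━━━━━━━━━━┛


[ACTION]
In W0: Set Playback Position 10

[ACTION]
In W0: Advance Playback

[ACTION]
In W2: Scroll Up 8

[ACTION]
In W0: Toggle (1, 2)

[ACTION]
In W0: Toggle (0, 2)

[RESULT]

                          ┃         
: check edge cases        ┃         
n fetchData(data) {       ┃         
 options = 78;            ┃         
                          ┃         
                          ┃         
                          ┃         
                          ┃         
                          ┃         
                          ┃━━━━━━━━┓
━━━━━━━━━━━━━━━━━━━━━━━━━━┛        ┃
───────────────────────────────────┨
   ▼1234567890                     ┃
are··█···█··██                     ┃
lap███···█····                     ┃
ass····█··█··█                     ┃
ick·····█·····                     ┃
                                   ┃
                                   ┃
                                   ┃
                                   ┃
                                   ┃
                                   ┃
━━━━━━━━━━━━━━━━━━━━━━━━━━━━━━━━━━━┛


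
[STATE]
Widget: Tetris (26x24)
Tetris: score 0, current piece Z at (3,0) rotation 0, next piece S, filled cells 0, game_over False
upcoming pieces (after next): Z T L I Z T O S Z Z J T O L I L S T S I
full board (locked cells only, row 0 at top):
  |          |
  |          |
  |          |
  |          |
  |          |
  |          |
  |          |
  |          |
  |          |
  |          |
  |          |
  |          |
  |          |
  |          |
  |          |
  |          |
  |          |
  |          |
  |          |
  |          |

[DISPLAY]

   ▓▓     │Next:          
    ▓▓    │ ░░            
          │░░             
          │               
          │               
          │               
          │Score:         
          │0              
          │               
          │               
          │               
          │               
          │               
          │               
          │               
          │               
          │               
          │               
          │               
          │               
          │               
          │               
          │               
          │               


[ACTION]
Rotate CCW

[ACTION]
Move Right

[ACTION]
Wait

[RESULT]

          │Next:          
     ▓    │ ░░            
    ▓▓    │░░             
    ▓     │               
          │               
          │               
          │Score:         
          │0              
          │               
          │               
          │               
          │               
          │               
          │               
          │               
          │               
          │               
          │               
          │               
          │               
          │               
          │               
          │               
          │               


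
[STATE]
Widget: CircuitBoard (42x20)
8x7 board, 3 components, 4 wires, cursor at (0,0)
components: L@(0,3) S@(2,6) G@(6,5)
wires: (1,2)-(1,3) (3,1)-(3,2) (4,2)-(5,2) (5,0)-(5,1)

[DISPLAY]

   0 1 2 3 4 5 6 7                        
0  [.]          L                         
                                          
1           · ─ ·                         
                                          
2                           S             
                                          
3       · ─ ·                             
                                          
4           ·                             
            │                             
5   · ─ ·   ·                             
                                          
6                       G                 
Cursor: (0,0)                             
                                          
                                          
                                          
                                          
                                          


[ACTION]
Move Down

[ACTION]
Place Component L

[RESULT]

   0 1 2 3 4 5 6 7                        
0               L                         
                                          
1  [L]      · ─ ·                         
                                          
2                           S             
                                          
3       · ─ ·                             
                                          
4           ·                             
            │                             
5   · ─ ·   ·                             
                                          
6                       G                 
Cursor: (1,0)                             
                                          
                                          
                                          
                                          
                                          


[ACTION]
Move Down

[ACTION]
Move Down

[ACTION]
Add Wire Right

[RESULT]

   0 1 2 3 4 5 6 7                        
0               L                         
                                          
1   L       · ─ ·                         
                                          
2                           S             
                                          
3  [.]─ · ─ ·                             
                                          
4           ·                             
            │                             
5   · ─ ·   ·                             
                                          
6                       G                 
Cursor: (3,0)                             
                                          
                                          
                                          
                                          
                                          


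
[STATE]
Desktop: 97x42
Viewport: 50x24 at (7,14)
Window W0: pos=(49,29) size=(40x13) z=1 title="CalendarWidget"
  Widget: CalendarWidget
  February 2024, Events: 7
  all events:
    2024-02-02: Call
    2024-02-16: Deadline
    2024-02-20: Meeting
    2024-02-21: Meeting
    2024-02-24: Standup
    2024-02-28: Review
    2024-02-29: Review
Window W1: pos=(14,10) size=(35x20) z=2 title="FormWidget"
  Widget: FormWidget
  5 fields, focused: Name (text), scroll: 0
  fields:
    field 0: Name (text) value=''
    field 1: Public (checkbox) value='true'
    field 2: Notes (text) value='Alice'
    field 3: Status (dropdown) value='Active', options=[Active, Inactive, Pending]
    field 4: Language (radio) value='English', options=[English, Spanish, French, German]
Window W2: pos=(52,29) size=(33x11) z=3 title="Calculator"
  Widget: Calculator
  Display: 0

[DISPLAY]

       ┃  Public:     [x]                ┃        
       ┃  Notes:      [Alice            ]┃        
       ┃  Status:     [Active          ▼]┃        
       ┃  Language:   (●) English  ( ) Sp┃        
       ┃                                 ┃        
       ┃                                 ┃        
       ┃                                 ┃        
       ┃                                 ┃        
       ┃                                 ┃        
       ┃                                 ┃        
       ┃                                 ┃        
       ┃                                 ┃        
       ┃                                 ┃        
       ┃                                 ┃        
       ┃                                 ┃        
       ┗━━━━━━━━━━━━━━━━━━━━━━━━━━━━━━━━━┛┏━━┏━━━━
                                          ┃ C┃ Cal
                                          ┠──┠────
                                          ┃  ┃    
                                          ┃Mo┃┌───
                                          ┃  ┃│ 7 
                                          ┃ 5┃├───
                                          ┃12┃│ 4 
                                          ┃19┃├───


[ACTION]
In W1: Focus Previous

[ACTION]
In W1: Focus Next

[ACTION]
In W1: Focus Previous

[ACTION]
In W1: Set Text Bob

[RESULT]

       ┃  Public:     [x]                ┃        
       ┃  Notes:      [Alice            ]┃        
       ┃  Status:     [Active          ▼]┃        
       ┃> Language:   (●) English  ( ) Sp┃        
       ┃                                 ┃        
       ┃                                 ┃        
       ┃                                 ┃        
       ┃                                 ┃        
       ┃                                 ┃        
       ┃                                 ┃        
       ┃                                 ┃        
       ┃                                 ┃        
       ┃                                 ┃        
       ┃                                 ┃        
       ┃                                 ┃        
       ┗━━━━━━━━━━━━━━━━━━━━━━━━━━━━━━━━━┛┏━━┏━━━━
                                          ┃ C┃ Cal
                                          ┠──┠────
                                          ┃  ┃    
                                          ┃Mo┃┌───
                                          ┃  ┃│ 7 
                                          ┃ 5┃├───
                                          ┃12┃│ 4 
                                          ┃19┃├───
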